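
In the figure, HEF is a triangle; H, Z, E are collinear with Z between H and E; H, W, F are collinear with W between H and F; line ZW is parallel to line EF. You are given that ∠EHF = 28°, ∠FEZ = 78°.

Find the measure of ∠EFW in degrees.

1. ∠FEH = 78°  [Z on ray EH]
2. ∠EFH = 74°  [△HEF]
3. ∠EFW = 74°  [W on ray FH]

∠EFW = 74°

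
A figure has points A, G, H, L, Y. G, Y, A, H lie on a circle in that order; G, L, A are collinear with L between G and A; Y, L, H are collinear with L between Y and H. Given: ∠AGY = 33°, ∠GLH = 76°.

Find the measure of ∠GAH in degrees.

1. ∠AHY = 33°  [same arc YA]
2. ∠ALH = 104°  [linear pair at L on GA]
3. ∠GAH = 43°  [△ALH]

∠GAH = 43°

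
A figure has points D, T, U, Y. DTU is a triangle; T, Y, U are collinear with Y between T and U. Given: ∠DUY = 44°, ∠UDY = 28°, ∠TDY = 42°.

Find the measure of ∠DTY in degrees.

1. ∠DYU = 108°  [△DYU]
2. ∠DYT = 72°  [linear pair at Y on TU]
3. ∠DTY = 66°  [△DTY]

∠DTY = 66°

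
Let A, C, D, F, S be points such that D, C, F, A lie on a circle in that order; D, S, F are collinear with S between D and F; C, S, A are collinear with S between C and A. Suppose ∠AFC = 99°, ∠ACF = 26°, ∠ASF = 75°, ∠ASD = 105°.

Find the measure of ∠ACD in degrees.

1. ∠ADC = 81°  [cyclic DCFA, opposite ∠D+∠F]
2. ∠ADF = 26°  [same arc FA]
3. ∠CAD = 49°  [△DSA]
4. ∠ACD = 50°  [△DCA]

∠ACD = 50°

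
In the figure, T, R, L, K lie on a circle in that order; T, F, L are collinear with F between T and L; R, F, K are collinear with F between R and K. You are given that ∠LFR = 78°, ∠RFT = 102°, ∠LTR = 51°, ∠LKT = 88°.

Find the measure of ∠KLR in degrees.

∠KLR = 64°

1. ∠LKR = 51°  [same arc RL]
2. ∠LRT = 92°  [cyclic TRLK, opposite ∠R+∠K]
3. ∠RLT = 37°  [△TRL]
4. ∠KRL = 65°  [△RFL]
5. ∠KLR = 64°  [△RLK]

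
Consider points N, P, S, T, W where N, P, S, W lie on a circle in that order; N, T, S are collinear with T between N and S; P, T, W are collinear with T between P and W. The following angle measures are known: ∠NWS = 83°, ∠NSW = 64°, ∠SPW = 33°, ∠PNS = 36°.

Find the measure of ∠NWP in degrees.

1. ∠NPS = 97°  [cyclic NPSW, opposite ∠P+∠W]
2. ∠NSP = 47°  [△NPS]
3. ∠NWP = 47°  [same arc NP]

∠NWP = 47°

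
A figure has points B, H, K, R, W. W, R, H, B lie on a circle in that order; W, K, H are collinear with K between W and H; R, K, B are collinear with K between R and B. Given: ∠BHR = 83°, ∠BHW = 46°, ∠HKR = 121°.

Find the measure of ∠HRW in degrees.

∠HRW = 68°

1. ∠BWR = 97°  [cyclic WRHB, opposite ∠W+∠H]
2. ∠BRW = 46°  [same arc WB]
3. ∠RKW = 59°  [linear pair at K on WH]
4. ∠RBW = 37°  [△WRB]
5. ∠HWR = 75°  [△WKR]
6. ∠RHW = 37°  [same arc WR]
7. ∠HRW = 68°  [△WRH]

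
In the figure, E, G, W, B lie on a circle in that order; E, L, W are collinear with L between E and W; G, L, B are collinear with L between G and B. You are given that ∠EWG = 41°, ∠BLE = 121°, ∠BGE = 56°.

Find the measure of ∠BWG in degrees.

1. ∠EBG = 41°  [same arc EG]
2. ∠BEG = 83°  [△EGB]
3. ∠BWG = 97°  [cyclic EGWB, opposite ∠E+∠W]

∠BWG = 97°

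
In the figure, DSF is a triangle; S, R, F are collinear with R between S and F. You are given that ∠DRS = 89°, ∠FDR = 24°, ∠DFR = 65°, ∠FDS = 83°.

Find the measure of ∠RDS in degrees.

1. ∠DFS = 65°  [R on ray FS]
2. ∠DSF = 32°  [△DSF]
3. ∠DSR = 32°  [R on ray SF]
4. ∠RDS = 59°  [△DSR]

∠RDS = 59°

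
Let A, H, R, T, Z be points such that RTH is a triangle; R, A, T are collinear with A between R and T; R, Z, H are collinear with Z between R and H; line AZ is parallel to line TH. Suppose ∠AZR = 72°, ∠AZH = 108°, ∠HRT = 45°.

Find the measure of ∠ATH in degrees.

1. ∠RHT = 72°  [AZ∥TH, corresponding at Z]
2. ∠HTR = 63°  [△RTH]
3. ∠ATH = 63°  [A on ray TR]

∠ATH = 63°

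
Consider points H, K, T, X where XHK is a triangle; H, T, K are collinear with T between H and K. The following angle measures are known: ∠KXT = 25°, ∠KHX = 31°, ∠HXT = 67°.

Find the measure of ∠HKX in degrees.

∠HKX = 57°

1. ∠THX = 31°  [T on ray HK]
2. ∠HTX = 82°  [△XHT]
3. ∠KTX = 98°  [linear pair at T on HK]
4. ∠TKX = 57°  [△XTK]
5. ∠HKX = 57°  [T on ray KH]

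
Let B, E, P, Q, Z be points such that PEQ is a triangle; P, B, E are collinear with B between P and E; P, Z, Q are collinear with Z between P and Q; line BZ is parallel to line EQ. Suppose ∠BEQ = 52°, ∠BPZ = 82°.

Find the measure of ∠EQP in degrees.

1. ∠PEQ = 52°  [B on ray EP]
2. ∠EPQ = 82°  [B on PE, Z on PQ]
3. ∠EQP = 46°  [△PEQ]

∠EQP = 46°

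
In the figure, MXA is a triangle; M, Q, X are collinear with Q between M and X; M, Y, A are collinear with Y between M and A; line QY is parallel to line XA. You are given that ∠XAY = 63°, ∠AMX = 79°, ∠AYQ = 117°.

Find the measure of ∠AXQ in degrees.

∠AXQ = 38°

1. ∠MAX = 63°  [Y on ray AM]
2. ∠AXM = 38°  [△MXA]
3. ∠AXQ = 38°  [Q on ray XM]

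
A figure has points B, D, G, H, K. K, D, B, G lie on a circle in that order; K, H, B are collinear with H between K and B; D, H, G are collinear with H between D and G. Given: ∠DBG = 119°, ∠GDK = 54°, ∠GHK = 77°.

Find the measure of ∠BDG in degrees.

1. ∠DKG = 61°  [cyclic KDBG, opposite ∠K+∠B]
2. ∠DGK = 65°  [△KDG]
3. ∠BHD = 77°  [vertical angles at H]
4. ∠DBK = 65°  [same arc KD]
5. ∠BDG = 38°  [△DHB]

∠BDG = 38°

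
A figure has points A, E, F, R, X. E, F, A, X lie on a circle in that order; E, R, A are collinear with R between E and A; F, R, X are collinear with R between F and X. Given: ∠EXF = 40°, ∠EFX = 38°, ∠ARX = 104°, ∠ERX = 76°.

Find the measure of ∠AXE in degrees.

1. ∠AEX = 64°  [△ERX]
2. ∠EAX = 38°  [same arc EX]
3. ∠AXE = 78°  [△EAX]

∠AXE = 78°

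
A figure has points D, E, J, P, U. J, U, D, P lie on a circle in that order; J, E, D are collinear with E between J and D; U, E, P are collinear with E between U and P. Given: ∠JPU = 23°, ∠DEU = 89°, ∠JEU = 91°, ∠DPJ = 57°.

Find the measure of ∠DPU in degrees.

∠DPU = 34°

1. ∠JDU = 23°  [same arc JU]
2. ∠DUJ = 123°  [cyclic JUDP, opposite ∠U+∠P]
3. ∠DJU = 34°  [△JUD]
4. ∠DPU = 34°  [same arc UD]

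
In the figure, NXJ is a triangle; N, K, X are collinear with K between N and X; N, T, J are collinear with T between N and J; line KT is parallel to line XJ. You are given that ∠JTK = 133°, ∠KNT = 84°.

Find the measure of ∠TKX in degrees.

∠TKX = 131°

1. ∠KTN = 47°  [linear pair at T on NJ]
2. ∠NKT = 49°  [△NKT]
3. ∠TKX = 131°  [linear pair at K on NX]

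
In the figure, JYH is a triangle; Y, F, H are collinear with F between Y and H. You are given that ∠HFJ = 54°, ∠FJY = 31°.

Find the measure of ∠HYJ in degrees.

∠HYJ = 23°

1. ∠JFY = 126°  [linear pair at F on YH]
2. ∠FYJ = 23°  [△JYF]
3. ∠HYJ = 23°  [F on ray YH]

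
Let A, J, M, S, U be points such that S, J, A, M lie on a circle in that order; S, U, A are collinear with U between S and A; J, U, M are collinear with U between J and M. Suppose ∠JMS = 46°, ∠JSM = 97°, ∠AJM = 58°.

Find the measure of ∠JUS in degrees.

1. ∠JAS = 46°  [same arc SJ]
2. ∠AUJ = 76°  [△JUA]
3. ∠JUS = 104°  [linear pair at U on SA]

∠JUS = 104°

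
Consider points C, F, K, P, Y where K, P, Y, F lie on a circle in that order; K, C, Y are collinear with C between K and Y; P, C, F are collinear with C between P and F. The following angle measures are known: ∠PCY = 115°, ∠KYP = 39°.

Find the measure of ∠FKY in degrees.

∠FKY = 26°

1. ∠FCK = 115°  [vertical angles at C]
2. ∠KFP = 39°  [same arc KP]
3. ∠FKY = 26°  [△KCF]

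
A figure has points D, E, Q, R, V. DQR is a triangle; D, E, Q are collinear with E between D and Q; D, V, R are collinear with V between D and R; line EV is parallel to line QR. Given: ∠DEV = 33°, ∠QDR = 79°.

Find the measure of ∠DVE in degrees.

1. ∠DQR = 33°  [EV∥QR, corresponding at E]
2. ∠DRQ = 68°  [△DQR]
3. ∠DVE = 68°  [EV∥QR, corresponding at V]

∠DVE = 68°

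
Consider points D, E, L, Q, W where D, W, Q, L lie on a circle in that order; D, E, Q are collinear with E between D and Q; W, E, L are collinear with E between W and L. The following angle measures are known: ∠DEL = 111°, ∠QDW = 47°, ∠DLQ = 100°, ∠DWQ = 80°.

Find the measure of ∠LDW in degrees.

∠LDW = 63°

1. ∠QEW = 111°  [vertical angles at E]
2. ∠QLW = 47°  [same arc WQ]
3. ∠DQW = 53°  [△DWQ]
4. ∠LWQ = 16°  [△WEQ]
5. ∠LQW = 117°  [△WQL]
6. ∠LDW = 63°  [cyclic DWQL, opposite ∠D+∠Q]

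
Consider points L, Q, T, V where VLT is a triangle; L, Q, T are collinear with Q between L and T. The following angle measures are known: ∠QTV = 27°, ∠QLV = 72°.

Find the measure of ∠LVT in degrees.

1. ∠LTV = 27°  [Q on ray TL]
2. ∠TLV = 72°  [Q on ray LT]
3. ∠LVT = 81°  [△VLT]

∠LVT = 81°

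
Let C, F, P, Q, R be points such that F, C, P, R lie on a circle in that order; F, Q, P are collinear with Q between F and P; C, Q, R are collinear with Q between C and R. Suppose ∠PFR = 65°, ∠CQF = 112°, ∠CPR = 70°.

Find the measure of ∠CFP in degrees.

∠CFP = 45°

1. ∠PCR = 65°  [same arc PR]
2. ∠CRP = 45°  [△CPR]
3. ∠CFP = 45°  [same arc CP]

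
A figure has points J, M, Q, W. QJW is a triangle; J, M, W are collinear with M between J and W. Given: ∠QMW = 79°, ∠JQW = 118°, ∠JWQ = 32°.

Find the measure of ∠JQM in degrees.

1. ∠JMQ = 101°  [linear pair at M on JW]
2. ∠QJW = 30°  [△QJW]
3. ∠MJQ = 30°  [M on ray JW]
4. ∠JQM = 49°  [△QJM]

∠JQM = 49°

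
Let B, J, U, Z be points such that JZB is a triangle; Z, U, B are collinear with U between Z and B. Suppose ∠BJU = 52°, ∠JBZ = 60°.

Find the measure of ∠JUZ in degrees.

∠JUZ = 112°

1. ∠JBU = 60°  [U on ray BZ]
2. ∠BUJ = 68°  [△JUB]
3. ∠JUZ = 112°  [linear pair at U on ZB]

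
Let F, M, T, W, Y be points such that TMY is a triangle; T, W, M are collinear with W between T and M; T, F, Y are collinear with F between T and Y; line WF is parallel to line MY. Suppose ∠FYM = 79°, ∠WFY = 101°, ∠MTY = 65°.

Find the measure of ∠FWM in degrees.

1. ∠TFW = 79°  [linear pair at F on TY]
2. ∠FTW = 65°  [W on TM, F on TY]
3. ∠FWT = 36°  [△TWF]
4. ∠FWM = 144°  [linear pair at W on TM]

∠FWM = 144°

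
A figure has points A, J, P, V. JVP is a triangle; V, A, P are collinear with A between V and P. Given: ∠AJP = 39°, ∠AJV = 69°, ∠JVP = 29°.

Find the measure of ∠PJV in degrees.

∠PJV = 108°

1. ∠AVJ = 29°  [A on ray VP]
2. ∠JAV = 82°  [△JVA]
3. ∠JAP = 98°  [linear pair at A on VP]
4. ∠APJ = 43°  [△JAP]
5. ∠JPV = 43°  [A on ray PV]
6. ∠PJV = 108°  [△JVP]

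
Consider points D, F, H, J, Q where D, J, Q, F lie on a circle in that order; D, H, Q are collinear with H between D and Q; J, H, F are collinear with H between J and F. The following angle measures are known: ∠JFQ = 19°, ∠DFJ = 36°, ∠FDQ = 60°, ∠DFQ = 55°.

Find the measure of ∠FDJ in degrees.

1. ∠FJQ = 60°  [same arc QF]
2. ∠FQJ = 101°  [△JQF]
3. ∠FDJ = 79°  [cyclic DJQF, opposite ∠D+∠Q]

∠FDJ = 79°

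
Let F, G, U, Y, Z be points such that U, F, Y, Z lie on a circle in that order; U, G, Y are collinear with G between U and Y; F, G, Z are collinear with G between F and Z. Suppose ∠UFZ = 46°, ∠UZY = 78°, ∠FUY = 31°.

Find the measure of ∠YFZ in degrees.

1. ∠UYZ = 46°  [same arc UZ]
2. ∠YUZ = 56°  [△UYZ]
3. ∠YFZ = 56°  [same arc YZ]

∠YFZ = 56°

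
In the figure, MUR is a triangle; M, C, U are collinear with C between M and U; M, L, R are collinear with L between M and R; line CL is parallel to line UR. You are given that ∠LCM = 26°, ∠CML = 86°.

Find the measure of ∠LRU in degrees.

1. ∠CLM = 68°  [△MCL]
2. ∠CLR = 112°  [linear pair at L on MR]
3. ∠LRU = 68°  [CL∥UR, co-interior at R–L]

∠LRU = 68°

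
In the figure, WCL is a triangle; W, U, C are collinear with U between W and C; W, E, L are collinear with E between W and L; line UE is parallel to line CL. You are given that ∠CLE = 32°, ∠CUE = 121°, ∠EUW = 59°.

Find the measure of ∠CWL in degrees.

∠CWL = 89°

1. ∠CLW = 32°  [E on ray LW]
2. ∠LCW = 59°  [UE∥CL, corresponding at U]
3. ∠CWL = 89°  [△WCL]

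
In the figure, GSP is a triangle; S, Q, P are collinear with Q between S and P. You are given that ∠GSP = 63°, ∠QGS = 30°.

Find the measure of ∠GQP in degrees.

∠GQP = 93°

1. ∠GSQ = 63°  [Q on ray SP]
2. ∠GQS = 87°  [△GSQ]
3. ∠GQP = 93°  [linear pair at Q on SP]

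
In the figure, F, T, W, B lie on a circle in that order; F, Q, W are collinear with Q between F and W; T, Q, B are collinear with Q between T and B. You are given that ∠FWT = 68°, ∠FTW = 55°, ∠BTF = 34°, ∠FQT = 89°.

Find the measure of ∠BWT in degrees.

1. ∠FBT = 68°  [same arc FT]
2. ∠BFT = 78°  [△FTB]
3. ∠BWT = 102°  [cyclic FTWB, opposite ∠F+∠W]

∠BWT = 102°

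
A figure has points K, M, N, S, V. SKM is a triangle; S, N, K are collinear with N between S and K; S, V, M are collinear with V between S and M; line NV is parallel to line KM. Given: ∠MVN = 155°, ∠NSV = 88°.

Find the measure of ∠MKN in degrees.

∠MKN = 67°

1. ∠NVS = 25°  [linear pair at V on SM]
2. ∠SNV = 67°  [△SNV]
3. ∠KNV = 113°  [linear pair at N on SK]
4. ∠MKN = 67°  [NV∥KM, co-interior at K–N]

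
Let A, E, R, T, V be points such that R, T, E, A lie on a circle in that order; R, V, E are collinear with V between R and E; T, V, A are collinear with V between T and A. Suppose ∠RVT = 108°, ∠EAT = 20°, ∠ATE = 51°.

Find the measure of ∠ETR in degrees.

1. ∠EVT = 72°  [linear pair at V on RE]
2. ∠ERT = 20°  [same arc TE]
3. ∠RET = 57°  [△TVE]
4. ∠ETR = 103°  [△RTE]

∠ETR = 103°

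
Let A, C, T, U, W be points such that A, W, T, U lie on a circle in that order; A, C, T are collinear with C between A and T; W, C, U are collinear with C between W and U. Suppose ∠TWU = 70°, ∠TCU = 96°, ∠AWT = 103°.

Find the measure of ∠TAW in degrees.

1. ∠TAU = 70°  [same arc TU]
2. ∠ACW = 96°  [vertical angles at C]
3. ∠AUT = 77°  [cyclic AWTU, opposite ∠W+∠U]
4. ∠ATU = 33°  [△ATU]
5. ∠AWU = 33°  [same arc AU]
6. ∠TAW = 51°  [△ACW]

∠TAW = 51°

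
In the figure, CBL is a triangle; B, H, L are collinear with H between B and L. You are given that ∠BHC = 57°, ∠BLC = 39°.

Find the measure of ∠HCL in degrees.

1. ∠CHL = 123°  [linear pair at H on BL]
2. ∠CLH = 39°  [H on ray LB]
3. ∠HCL = 18°  [△CHL]

∠HCL = 18°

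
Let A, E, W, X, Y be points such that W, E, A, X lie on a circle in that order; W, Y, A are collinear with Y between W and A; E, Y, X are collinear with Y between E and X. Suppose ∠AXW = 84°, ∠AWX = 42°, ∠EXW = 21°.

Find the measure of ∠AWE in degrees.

1. ∠AEW = 96°  [cyclic WEAX, opposite ∠E+∠X]
2. ∠EAW = 21°  [same arc WE]
3. ∠AWE = 63°  [△WEA]

∠AWE = 63°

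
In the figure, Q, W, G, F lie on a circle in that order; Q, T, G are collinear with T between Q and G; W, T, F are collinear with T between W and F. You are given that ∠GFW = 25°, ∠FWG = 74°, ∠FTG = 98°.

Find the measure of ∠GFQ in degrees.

1. ∠FGQ = 57°  [△GTF]
2. ∠FQG = 74°  [same arc GF]
3. ∠GFQ = 49°  [△QGF]

∠GFQ = 49°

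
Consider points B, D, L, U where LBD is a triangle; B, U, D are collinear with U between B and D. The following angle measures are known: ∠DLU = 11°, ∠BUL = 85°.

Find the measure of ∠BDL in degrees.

1. ∠DUL = 95°  [linear pair at U on BD]
2. ∠LDU = 74°  [△LUD]
3. ∠BDL = 74°  [U on ray DB]

∠BDL = 74°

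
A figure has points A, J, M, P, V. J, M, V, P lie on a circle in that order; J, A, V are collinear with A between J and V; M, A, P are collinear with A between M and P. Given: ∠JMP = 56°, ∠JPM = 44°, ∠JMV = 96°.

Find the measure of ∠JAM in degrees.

1. ∠JVM = 44°  [same arc JM]
2. ∠MJV = 40°  [△JMV]
3. ∠JAM = 84°  [△JAM]

∠JAM = 84°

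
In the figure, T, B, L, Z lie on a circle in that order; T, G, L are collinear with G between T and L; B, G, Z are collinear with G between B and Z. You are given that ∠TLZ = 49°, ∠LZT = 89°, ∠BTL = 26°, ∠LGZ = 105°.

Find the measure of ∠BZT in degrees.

∠BZT = 63°

1. ∠LTZ = 42°  [△TLZ]
2. ∠TGZ = 75°  [linear pair at G on TL]
3. ∠BZT = 63°  [△TGZ]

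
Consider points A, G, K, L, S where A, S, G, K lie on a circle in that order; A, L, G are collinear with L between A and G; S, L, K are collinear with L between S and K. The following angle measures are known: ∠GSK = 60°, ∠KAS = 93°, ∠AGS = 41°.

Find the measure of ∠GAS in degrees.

1. ∠GLS = 79°  [△SLG]
2. ∠AKS = 41°  [same arc AS]
3. ∠ALS = 101°  [linear pair at L on AG]
4. ∠ASK = 46°  [△ASK]
5. ∠GAS = 33°  [△ALS]

∠GAS = 33°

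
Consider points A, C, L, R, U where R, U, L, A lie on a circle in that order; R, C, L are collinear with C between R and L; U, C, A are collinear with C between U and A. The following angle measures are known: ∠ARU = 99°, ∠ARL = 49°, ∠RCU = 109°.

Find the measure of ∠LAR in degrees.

∠LAR = 110°

1. ∠ALU = 81°  [cyclic RULA, opposite ∠R+∠L]
2. ∠AUL = 49°  [same arc LA]
3. ∠ACL = 109°  [vertical angles at C]
4. ∠LAU = 50°  [△ULA]
5. ∠ALR = 21°  [△LCA]
6. ∠LAR = 110°  [△RLA]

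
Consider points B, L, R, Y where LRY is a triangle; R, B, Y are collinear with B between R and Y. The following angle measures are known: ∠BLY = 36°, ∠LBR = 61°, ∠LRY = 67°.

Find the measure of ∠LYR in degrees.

∠LYR = 25°

1. ∠LBY = 119°  [linear pair at B on RY]
2. ∠BYL = 25°  [△LBY]
3. ∠LYR = 25°  [B on ray YR]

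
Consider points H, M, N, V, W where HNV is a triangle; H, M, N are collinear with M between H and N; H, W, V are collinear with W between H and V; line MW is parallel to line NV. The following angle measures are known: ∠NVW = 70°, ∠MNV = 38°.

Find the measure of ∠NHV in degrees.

1. ∠HVN = 70°  [W on ray VH]
2. ∠HNV = 38°  [M on ray NH]
3. ∠NHV = 72°  [△HNV]

∠NHV = 72°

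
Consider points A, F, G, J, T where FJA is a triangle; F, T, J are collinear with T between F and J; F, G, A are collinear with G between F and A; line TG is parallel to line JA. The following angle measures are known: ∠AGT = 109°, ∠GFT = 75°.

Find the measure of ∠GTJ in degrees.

∠GTJ = 146°

1. ∠FGT = 71°  [linear pair at G on FA]
2. ∠FTG = 34°  [△FTG]
3. ∠GTJ = 146°  [linear pair at T on FJ]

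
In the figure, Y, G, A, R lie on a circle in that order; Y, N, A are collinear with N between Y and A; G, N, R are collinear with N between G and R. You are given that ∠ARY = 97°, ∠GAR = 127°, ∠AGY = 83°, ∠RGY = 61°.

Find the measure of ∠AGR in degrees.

∠AGR = 22°

1. ∠RAY = 61°  [same arc YR]
2. ∠AYR = 22°  [△YAR]
3. ∠AGR = 22°  [same arc AR]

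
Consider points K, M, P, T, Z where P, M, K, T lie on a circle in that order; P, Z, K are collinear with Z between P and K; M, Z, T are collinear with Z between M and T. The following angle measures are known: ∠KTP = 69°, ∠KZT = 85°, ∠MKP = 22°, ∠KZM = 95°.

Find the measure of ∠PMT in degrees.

1. ∠KMP = 111°  [cyclic PMKT, opposite ∠M+∠T]
2. ∠MZP = 85°  [vertical angles at Z]
3. ∠KPM = 47°  [△PMK]
4. ∠PMT = 48°  [△PZM]

∠PMT = 48°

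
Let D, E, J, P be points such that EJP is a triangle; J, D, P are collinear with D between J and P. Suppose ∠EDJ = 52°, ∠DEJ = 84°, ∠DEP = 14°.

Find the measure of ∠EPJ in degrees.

∠EPJ = 38°

1. ∠EDP = 128°  [linear pair at D on JP]
2. ∠DPE = 38°  [△EDP]
3. ∠EPJ = 38°  [D on ray PJ]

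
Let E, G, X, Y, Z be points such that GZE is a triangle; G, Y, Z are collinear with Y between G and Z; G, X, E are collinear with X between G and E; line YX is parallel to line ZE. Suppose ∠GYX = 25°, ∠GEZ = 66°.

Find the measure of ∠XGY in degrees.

∠XGY = 89°

1. ∠EZG = 25°  [YX∥ZE, corresponding at Y]
2. ∠EGZ = 89°  [△GZE]
3. ∠XGY = 89°  [Y on GZ, X on GE]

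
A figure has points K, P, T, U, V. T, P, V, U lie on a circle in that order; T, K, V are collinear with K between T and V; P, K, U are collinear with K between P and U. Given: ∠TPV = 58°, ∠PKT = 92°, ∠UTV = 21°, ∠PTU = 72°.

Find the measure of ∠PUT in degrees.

∠PUT = 71°

1. ∠UKV = 92°  [vertical angles at K]
2. ∠TKU = 88°  [linear pair at K on TV]
3. ∠PUT = 71°  [△TKU]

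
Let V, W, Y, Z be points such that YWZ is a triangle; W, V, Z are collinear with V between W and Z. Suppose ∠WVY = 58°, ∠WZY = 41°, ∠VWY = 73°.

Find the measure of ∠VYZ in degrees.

∠VYZ = 17°

1. ∠YVZ = 122°  [linear pair at V on WZ]
2. ∠VZY = 41°  [V on ray ZW]
3. ∠VYZ = 17°  [△YVZ]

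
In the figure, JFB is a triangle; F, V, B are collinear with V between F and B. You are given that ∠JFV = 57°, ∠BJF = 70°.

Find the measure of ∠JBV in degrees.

1. ∠BFJ = 57°  [V on ray FB]
2. ∠FBJ = 53°  [△JFB]
3. ∠JBV = 53°  [V on ray BF]

∠JBV = 53°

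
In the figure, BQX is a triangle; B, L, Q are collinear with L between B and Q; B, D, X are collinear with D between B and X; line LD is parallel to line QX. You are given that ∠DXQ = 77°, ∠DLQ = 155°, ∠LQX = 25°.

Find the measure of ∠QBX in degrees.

∠QBX = 78°

1. ∠BXQ = 77°  [D on ray XB]
2. ∠BQX = 25°  [L on ray QB]
3. ∠QBX = 78°  [△BQX]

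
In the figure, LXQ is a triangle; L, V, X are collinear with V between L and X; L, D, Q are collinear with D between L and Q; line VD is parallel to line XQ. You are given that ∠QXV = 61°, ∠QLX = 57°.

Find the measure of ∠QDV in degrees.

∠QDV = 118°

1. ∠LXQ = 61°  [V on ray XL]
2. ∠LQX = 62°  [△LXQ]
3. ∠LDV = 62°  [VD∥XQ, corresponding at D]
4. ∠QDV = 118°  [linear pair at D on LQ]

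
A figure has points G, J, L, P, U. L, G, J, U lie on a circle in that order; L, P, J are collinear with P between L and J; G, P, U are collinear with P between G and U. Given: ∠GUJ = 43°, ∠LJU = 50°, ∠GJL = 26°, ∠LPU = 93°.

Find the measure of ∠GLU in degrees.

∠GLU = 104°

1. ∠LGU = 50°  [same arc LU]
2. ∠GUL = 26°  [same arc LG]
3. ∠GLU = 104°  [△LGU]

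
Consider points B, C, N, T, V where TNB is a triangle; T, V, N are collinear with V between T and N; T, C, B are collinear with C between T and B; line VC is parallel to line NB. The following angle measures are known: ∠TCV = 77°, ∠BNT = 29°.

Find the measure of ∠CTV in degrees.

1. ∠NBT = 77°  [VC∥NB, corresponding at C]
2. ∠BTN = 74°  [△TNB]
3. ∠CTV = 74°  [V on TN, C on TB]

∠CTV = 74°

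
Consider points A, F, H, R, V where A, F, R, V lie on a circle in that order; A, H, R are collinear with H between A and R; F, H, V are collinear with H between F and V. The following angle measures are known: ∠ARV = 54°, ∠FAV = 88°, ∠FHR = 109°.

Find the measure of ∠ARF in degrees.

1. ∠AFV = 54°  [same arc AV]
2. ∠AVF = 38°  [△AFV]
3. ∠ARF = 38°  [same arc AF]

∠ARF = 38°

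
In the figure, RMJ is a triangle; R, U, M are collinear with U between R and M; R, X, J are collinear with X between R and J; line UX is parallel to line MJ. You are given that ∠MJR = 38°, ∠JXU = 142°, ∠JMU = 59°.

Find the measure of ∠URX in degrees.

∠URX = 83°

1. ∠JMR = 59°  [U on ray MR]
2. ∠JRM = 83°  [△RMJ]
3. ∠URX = 83°  [U on RM, X on RJ]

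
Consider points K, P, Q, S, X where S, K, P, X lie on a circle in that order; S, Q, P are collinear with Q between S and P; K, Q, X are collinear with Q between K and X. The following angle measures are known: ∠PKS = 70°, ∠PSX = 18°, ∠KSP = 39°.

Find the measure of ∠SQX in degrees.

1. ∠KPS = 71°  [△SKP]
2. ∠KXS = 71°  [same arc SK]
3. ∠SQX = 91°  [△SQX]

∠SQX = 91°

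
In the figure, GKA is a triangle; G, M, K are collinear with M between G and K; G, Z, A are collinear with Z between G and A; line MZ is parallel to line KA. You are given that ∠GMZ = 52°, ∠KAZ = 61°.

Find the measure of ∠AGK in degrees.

1. ∠AKG = 52°  [MZ∥KA, corresponding at M]
2. ∠GAK = 61°  [Z on ray AG]
3. ∠AGK = 67°  [△GKA]

∠AGK = 67°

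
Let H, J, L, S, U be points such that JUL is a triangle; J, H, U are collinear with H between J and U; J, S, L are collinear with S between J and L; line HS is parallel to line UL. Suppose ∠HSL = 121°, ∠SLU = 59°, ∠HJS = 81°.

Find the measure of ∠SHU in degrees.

∠SHU = 140°

1. ∠HSJ = 59°  [linear pair at S on JL]
2. ∠JHS = 40°  [△JHS]
3. ∠SHU = 140°  [linear pair at H on JU]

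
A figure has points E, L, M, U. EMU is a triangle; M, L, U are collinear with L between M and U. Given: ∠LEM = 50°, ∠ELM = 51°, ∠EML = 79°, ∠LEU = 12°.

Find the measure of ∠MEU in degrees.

1. ∠ELU = 129°  [linear pair at L on MU]
2. ∠EMU = 79°  [L on ray MU]
3. ∠EUL = 39°  [△ELU]
4. ∠EUM = 39°  [L on ray UM]
5. ∠MEU = 62°  [△EMU]

∠MEU = 62°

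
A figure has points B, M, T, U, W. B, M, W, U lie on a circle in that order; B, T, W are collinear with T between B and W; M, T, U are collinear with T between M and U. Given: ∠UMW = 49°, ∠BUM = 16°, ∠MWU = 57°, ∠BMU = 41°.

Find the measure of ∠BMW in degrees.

1. ∠MUW = 74°  [△MWU]
2. ∠BWM = 16°  [same arc BM]
3. ∠MBW = 74°  [same arc MW]
4. ∠BMW = 90°  [△BMW]

∠BMW = 90°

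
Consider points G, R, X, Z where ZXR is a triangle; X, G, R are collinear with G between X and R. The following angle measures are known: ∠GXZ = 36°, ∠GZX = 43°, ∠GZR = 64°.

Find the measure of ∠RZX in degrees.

∠RZX = 107°

1. ∠XGZ = 101°  [△ZXG]
2. ∠RXZ = 36°  [G on ray XR]
3. ∠RGZ = 79°  [linear pair at G on XR]
4. ∠GRZ = 37°  [△ZGR]
5. ∠XRZ = 37°  [G on ray RX]
6. ∠RZX = 107°  [△ZXR]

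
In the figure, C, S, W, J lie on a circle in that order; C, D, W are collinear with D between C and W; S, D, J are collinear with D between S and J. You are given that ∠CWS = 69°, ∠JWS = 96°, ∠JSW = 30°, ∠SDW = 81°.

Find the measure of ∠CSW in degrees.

∠CSW = 57°

1. ∠SJW = 54°  [△SWJ]
2. ∠SCW = 54°  [same arc SW]
3. ∠CSW = 57°  [△CSW]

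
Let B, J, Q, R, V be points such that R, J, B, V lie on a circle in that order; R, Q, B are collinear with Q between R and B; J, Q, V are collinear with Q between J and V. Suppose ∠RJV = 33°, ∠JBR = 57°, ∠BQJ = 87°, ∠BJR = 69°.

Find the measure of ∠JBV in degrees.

1. ∠BRJ = 54°  [△RJB]
2. ∠BJV = 36°  [△JQB]
3. ∠BVJ = 54°  [same arc JB]
4. ∠JBV = 90°  [△JBV]

∠JBV = 90°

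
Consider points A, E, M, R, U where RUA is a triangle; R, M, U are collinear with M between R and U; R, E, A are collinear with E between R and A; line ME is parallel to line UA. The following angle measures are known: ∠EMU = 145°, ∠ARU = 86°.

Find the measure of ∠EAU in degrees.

1. ∠EMR = 35°  [linear pair at M on RU]
2. ∠ERM = 86°  [M on RU, E on RA]
3. ∠MER = 59°  [△RME]
4. ∠AEM = 121°  [linear pair at E on RA]
5. ∠EAU = 59°  [ME∥UA, co-interior at A–E]

∠EAU = 59°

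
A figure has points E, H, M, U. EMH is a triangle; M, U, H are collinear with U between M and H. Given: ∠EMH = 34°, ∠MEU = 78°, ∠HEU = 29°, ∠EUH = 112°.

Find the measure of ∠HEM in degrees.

1. ∠EHU = 39°  [△EUH]
2. ∠EHM = 39°  [U on ray HM]
3. ∠HEM = 107°  [△EMH]

∠HEM = 107°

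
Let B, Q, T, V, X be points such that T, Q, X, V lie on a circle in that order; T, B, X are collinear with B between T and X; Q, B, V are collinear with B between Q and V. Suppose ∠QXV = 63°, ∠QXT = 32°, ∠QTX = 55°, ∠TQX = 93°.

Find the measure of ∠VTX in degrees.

∠VTX = 62°

1. ∠QVX = 55°  [same arc QX]
2. ∠VQX = 62°  [△QXV]
3. ∠VTX = 62°  [same arc XV]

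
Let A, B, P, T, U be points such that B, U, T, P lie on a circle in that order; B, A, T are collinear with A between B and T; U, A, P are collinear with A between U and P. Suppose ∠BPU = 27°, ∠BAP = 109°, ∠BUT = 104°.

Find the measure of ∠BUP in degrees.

∠BUP = 60°

1. ∠BTU = 27°  [same arc BU]
2. ∠TAU = 109°  [vertical angles at A]
3. ∠TBU = 49°  [△BUT]
4. ∠BAU = 71°  [linear pair at A on BT]
5. ∠BUP = 60°  [△BAU]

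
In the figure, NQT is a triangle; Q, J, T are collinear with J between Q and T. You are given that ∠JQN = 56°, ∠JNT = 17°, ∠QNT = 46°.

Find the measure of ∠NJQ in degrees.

∠NJQ = 95°

1. ∠NQT = 56°  [J on ray QT]
2. ∠NTQ = 78°  [△NQT]
3. ∠JTN = 78°  [J on ray TQ]
4. ∠NJT = 85°  [△NJT]
5. ∠NJQ = 95°  [linear pair at J on QT]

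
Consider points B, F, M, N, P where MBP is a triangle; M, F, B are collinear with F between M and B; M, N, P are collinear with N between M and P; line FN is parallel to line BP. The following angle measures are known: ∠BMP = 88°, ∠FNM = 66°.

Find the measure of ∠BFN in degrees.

∠BFN = 154°

1. ∠FMN = 88°  [F on MB, N on MP]
2. ∠MFN = 26°  [△MFN]
3. ∠BFN = 154°  [linear pair at F on MB]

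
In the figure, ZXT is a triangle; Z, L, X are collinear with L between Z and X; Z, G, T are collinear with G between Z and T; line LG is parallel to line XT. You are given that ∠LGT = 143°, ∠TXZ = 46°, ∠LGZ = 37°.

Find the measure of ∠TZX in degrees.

1. ∠GLZ = 46°  [LG∥XT, corresponding at L]
2. ∠GZL = 97°  [△ZLG]
3. ∠TZX = 97°  [L on ZX, G on ZT]

∠TZX = 97°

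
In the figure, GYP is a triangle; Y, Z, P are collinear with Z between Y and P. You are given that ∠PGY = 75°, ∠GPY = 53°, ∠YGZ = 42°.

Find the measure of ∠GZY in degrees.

1. ∠GYP = 52°  [△GYP]
2. ∠GYZ = 52°  [Z on ray YP]
3. ∠GZY = 86°  [△GYZ]

∠GZY = 86°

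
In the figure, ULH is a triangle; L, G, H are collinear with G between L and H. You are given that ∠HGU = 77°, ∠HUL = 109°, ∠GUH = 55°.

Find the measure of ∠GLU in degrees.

∠GLU = 23°

1. ∠GHU = 48°  [△UGH]
2. ∠LHU = 48°  [G on ray HL]
3. ∠HLU = 23°  [△ULH]
4. ∠GLU = 23°  [G on ray LH]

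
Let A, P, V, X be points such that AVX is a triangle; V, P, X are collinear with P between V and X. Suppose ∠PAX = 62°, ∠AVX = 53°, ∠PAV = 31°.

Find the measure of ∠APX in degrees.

∠APX = 84°

1. ∠AVP = 53°  [P on ray VX]
2. ∠APV = 96°  [△AVP]
3. ∠APX = 84°  [linear pair at P on VX]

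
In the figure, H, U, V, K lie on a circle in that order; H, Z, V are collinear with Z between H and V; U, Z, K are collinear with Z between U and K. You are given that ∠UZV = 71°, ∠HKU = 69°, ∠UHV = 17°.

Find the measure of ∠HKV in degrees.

∠HKV = 86°

1. ∠HVU = 69°  [same arc HU]
2. ∠HUV = 94°  [△HUV]
3. ∠HKV = 86°  [cyclic HUVK, opposite ∠U+∠K]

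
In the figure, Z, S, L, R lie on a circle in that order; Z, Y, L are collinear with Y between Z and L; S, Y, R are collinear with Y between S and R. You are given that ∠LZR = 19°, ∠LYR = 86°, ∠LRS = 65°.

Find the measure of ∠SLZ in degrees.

∠SLZ = 67°

1. ∠LSR = 19°  [same arc LR]
2. ∠SYZ = 86°  [vertical angles at Y]
3. ∠LYS = 94°  [linear pair at Y on ZL]
4. ∠SLZ = 67°  [△SYL]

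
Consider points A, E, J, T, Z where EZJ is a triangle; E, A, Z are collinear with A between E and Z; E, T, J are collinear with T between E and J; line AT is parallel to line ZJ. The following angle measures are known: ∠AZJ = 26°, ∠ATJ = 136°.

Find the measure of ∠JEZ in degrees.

1. ∠EZJ = 26°  [A on ray ZE]
2. ∠ATE = 44°  [linear pair at T on EJ]
3. ∠EAT = 26°  [AT∥ZJ, corresponding at A]
4. ∠AET = 110°  [△EAT]
5. ∠JEZ = 110°  [A on EZ, T on EJ]

∠JEZ = 110°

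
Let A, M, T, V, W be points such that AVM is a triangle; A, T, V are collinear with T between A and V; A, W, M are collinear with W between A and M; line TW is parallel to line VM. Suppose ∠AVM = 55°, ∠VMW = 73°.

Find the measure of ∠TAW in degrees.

∠TAW = 52°

1. ∠AMV = 73°  [W on ray MA]
2. ∠MAV = 52°  [△AVM]
3. ∠TAW = 52°  [T on AV, W on AM]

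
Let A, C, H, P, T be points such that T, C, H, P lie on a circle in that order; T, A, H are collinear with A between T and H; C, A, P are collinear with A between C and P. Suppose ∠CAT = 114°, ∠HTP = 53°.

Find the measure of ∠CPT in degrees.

1. ∠HAP = 114°  [vertical angles at A]
2. ∠PAT = 66°  [linear pair at A on TH]
3. ∠CPT = 61°  [△TAP]

∠CPT = 61°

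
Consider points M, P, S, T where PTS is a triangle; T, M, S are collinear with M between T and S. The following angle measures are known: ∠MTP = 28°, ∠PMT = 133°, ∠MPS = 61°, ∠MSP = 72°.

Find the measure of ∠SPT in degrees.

∠SPT = 80°

1. ∠PTS = 28°  [M on ray TS]
2. ∠PST = 72°  [M on ray ST]
3. ∠SPT = 80°  [△PTS]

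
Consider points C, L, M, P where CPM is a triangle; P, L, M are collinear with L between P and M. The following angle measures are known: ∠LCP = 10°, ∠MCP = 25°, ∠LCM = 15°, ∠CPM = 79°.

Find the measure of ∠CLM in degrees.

∠CLM = 89°

1. ∠CMP = 76°  [△CPM]
2. ∠CML = 76°  [L on ray MP]
3. ∠CLM = 89°  [△CLM]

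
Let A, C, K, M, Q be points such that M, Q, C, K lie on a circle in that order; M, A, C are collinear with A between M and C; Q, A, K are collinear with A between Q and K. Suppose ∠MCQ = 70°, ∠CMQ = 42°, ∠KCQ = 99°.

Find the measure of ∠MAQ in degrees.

1. ∠MKQ = 70°  [same arc MQ]
2. ∠KMQ = 81°  [cyclic MQCK, opposite ∠M+∠C]
3. ∠KQM = 29°  [△MQK]
4. ∠MAQ = 109°  [△MAQ]

∠MAQ = 109°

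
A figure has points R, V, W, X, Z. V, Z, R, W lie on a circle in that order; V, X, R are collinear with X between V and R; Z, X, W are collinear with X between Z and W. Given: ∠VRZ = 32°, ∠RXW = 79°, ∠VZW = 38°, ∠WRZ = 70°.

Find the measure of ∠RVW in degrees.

∠RVW = 47°

1. ∠VWZ = 32°  [same arc VZ]
2. ∠VXW = 101°  [linear pair at X on VR]
3. ∠RVW = 47°  [△VXW]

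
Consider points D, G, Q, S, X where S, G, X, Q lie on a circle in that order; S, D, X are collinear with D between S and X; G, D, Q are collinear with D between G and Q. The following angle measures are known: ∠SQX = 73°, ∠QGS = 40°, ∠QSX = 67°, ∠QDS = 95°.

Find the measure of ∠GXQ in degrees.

1. ∠QXS = 40°  [△SXQ]
2. ∠QGX = 67°  [same arc XQ]
3. ∠QDX = 85°  [linear pair at D on SX]
4. ∠GQX = 55°  [△XDQ]
5. ∠GXQ = 58°  [△GXQ]

∠GXQ = 58°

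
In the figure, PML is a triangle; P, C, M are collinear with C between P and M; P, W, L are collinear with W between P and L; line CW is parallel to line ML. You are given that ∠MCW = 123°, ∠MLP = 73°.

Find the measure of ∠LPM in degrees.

∠LPM = 50°

1. ∠PCW = 57°  [linear pair at C on PM]
2. ∠CWP = 73°  [CW∥ML, corresponding at W]
3. ∠CPW = 50°  [△PCW]
4. ∠LPM = 50°  [C on PM, W on PL]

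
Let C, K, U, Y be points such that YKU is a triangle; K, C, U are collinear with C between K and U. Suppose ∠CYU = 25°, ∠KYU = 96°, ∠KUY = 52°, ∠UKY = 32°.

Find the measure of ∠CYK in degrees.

1. ∠CUY = 52°  [C on ray UK]
2. ∠CKY = 32°  [C on ray KU]
3. ∠UCY = 103°  [△YCU]
4. ∠KCY = 77°  [linear pair at C on KU]
5. ∠CYK = 71°  [△YKC]

∠CYK = 71°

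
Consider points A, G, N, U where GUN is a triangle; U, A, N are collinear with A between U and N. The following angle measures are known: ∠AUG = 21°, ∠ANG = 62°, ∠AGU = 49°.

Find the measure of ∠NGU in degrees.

1. ∠GUN = 21°  [A on ray UN]
2. ∠GNU = 62°  [A on ray NU]
3. ∠NGU = 97°  [△GUN]

∠NGU = 97°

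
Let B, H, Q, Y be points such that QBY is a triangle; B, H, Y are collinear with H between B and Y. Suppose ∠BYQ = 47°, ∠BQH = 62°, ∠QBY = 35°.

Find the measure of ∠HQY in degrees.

1. ∠HYQ = 47°  [H on ray YB]
2. ∠HBQ = 35°  [H on ray BY]
3. ∠BHQ = 83°  [△QBH]
4. ∠QHY = 97°  [linear pair at H on BY]
5. ∠HQY = 36°  [△QHY]

∠HQY = 36°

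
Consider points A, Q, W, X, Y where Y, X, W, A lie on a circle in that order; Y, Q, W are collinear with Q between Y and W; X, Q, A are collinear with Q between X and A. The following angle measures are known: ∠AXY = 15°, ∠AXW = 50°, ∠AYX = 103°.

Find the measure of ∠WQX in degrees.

∠WQX = 68°

1. ∠XAY = 62°  [△YXA]
2. ∠XWY = 62°  [same arc YX]
3. ∠WQX = 68°  [△XQW]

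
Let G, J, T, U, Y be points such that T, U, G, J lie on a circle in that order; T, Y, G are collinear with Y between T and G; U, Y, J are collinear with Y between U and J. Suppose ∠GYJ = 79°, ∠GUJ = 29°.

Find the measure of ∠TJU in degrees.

∠TJU = 50°

1. ∠JYT = 101°  [linear pair at Y on TG]
2. ∠GTJ = 29°  [same arc GJ]
3. ∠TJU = 50°  [△TYJ]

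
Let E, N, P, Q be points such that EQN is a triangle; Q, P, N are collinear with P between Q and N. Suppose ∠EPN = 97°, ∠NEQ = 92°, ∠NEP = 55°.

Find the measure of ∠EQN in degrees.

1. ∠ENP = 28°  [△EPN]
2. ∠ENQ = 28°  [P on ray NQ]
3. ∠EQN = 60°  [△EQN]

∠EQN = 60°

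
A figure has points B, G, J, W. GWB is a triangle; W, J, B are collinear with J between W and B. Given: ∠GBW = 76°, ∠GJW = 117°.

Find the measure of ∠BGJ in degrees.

∠BGJ = 41°

1. ∠GBJ = 76°  [J on ray BW]
2. ∠BJG = 63°  [linear pair at J on WB]
3. ∠BGJ = 41°  [△GJB]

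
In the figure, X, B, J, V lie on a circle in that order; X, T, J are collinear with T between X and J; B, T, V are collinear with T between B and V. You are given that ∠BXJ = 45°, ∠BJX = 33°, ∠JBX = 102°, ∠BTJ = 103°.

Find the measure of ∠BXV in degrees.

∠BXV = 89°

1. ∠BVJ = 45°  [same arc BJ]
2. ∠JBV = 44°  [△BTJ]
3. ∠BJV = 91°  [△BJV]
4. ∠BXV = 89°  [cyclic XBJV, opposite ∠X+∠J]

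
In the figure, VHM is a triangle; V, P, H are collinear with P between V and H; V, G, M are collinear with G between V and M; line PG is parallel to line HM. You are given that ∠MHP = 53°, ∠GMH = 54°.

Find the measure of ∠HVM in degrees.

1. ∠MHV = 53°  [P on ray HV]
2. ∠HMV = 54°  [G on ray MV]
3. ∠HVM = 73°  [△VHM]

∠HVM = 73°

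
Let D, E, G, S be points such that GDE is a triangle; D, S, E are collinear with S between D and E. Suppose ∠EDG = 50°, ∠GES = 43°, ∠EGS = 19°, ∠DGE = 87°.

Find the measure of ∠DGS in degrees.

∠DGS = 68°

1. ∠GDS = 50°  [S on ray DE]
2. ∠ESG = 118°  [△GSE]
3. ∠DSG = 62°  [linear pair at S on DE]
4. ∠DGS = 68°  [△GDS]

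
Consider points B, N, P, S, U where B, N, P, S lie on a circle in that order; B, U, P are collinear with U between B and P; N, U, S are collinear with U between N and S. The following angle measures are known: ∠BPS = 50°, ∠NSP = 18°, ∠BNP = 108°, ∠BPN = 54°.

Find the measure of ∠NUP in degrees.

∠NUP = 68°

1. ∠BNS = 50°  [same arc BS]
2. ∠NBP = 18°  [same arc NP]
3. ∠BUN = 112°  [△BUN]
4. ∠NUP = 68°  [linear pair at U on BP]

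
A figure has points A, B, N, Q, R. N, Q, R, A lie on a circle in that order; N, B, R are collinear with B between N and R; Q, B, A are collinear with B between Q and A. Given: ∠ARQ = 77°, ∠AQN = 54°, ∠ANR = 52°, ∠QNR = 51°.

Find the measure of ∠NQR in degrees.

1. ∠ARN = 54°  [same arc NA]
2. ∠NAR = 74°  [△NRA]
3. ∠NQR = 106°  [cyclic NQRA, opposite ∠Q+∠A]

∠NQR = 106°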